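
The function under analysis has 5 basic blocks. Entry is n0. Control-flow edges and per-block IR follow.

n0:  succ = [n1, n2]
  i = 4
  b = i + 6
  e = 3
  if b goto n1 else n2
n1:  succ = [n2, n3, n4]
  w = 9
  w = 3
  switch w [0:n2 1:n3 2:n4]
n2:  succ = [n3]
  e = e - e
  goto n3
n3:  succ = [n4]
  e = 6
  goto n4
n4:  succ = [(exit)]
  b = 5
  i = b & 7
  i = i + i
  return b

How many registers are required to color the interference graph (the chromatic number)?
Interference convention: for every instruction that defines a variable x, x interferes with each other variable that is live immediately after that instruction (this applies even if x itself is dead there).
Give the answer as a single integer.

Answer: 2

Derivation:
Block summaries:
  n0: {b,e,i} / ∅
  n1: {w} / ∅
  n2: {e} / {e}
  n3: {e} / ∅
  n4: {b,i} / ∅

Backward fixpoint:
  live n0: ∅→{e}
  live n1: {e}→{e}
  live n2: {e}→∅
  live n3: ∅→∅
  live n4: ∅→∅

Interference:
  b: {e,i}
  e: {b,w}
  i: {b}
  w: {e}

Chromatic number:
  lower bound: {b,e} mutually conflict ⇒ χ ≥ 2
  assign b→c0 e→c1 i→c1 w→c0 — no edge inside a register ⇒ χ ≤ 2
  χ = 2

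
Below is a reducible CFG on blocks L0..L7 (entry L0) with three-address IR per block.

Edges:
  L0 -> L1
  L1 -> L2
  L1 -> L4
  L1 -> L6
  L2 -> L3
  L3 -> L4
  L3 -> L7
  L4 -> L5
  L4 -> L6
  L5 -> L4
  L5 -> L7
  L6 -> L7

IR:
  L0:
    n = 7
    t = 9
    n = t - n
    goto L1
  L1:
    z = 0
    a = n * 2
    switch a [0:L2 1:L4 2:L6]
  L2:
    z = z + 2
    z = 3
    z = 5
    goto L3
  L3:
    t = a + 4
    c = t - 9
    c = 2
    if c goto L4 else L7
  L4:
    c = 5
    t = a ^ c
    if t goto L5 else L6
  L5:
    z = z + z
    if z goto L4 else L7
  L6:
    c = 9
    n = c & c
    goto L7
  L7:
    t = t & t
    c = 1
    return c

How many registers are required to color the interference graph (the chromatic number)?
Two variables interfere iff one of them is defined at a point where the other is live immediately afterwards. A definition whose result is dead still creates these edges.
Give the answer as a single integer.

Answer: 4

Analysis:
def/use:
  L0 def {n,t} use ∅
  L1 def {a,z} use {n}
  L2 def {z} use {z}
  L3 def {c,t} use {a}
  L4 def {c,t} use {a}
  L5 def {z} use {z}
  L6 def {c,n} use ∅
  L7 def {c,t} use {t}

Live sets:
  live L0: ∅→{n,t}
  live L1: {n,t}→{a,t,z}
  live L2: {a,z}→{a,z}
  live L3: {a,z}→{a,t,z}
  live L4: {a,z}→{a,t,z}
  live L5: {a,t,z}→{a,t,z}
  live L6: {t}→{t}
  live L7: {t}→∅

Conflict graph:
  a↔{c,t,z}
  c↔{a,t,z}
  n↔{t,z}
  t↔{a,c,n,z}
  z↔{a,c,n,t}

Colouring:
  lower bound: {a,c,t,z} mutually conflict ⇒ χ ≥ 4
  4-colouring: R0={t}  R1={z}  R2={a,n}  R3={c}
  χ = 4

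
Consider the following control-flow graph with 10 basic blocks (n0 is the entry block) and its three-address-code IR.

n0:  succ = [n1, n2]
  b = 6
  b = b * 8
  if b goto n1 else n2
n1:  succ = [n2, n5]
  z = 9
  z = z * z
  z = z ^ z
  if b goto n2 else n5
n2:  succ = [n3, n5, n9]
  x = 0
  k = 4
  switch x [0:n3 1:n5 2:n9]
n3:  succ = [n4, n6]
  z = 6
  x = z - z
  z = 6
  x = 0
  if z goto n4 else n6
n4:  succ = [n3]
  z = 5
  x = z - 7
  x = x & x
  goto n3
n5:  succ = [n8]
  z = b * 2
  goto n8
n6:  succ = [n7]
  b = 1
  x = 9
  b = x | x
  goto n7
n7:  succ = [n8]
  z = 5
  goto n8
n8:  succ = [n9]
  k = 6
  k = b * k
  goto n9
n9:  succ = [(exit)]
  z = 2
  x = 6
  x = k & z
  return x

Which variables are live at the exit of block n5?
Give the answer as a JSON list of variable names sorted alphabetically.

Block summaries:
  n0: def={b} ue=∅
  n1: def={z} ue={b}
  n2: def={k,x} ue=∅
  n3: def={x,z} ue=∅
  n4: def={x,z} ue=∅
  n5: def={z} ue={b}
  n6: def={b,x} ue=∅
  n7: def={z} ue=∅
  n8: def={k} ue={b}
  n9: def={x,z} ue={k}

Live sets:
  n0 li=∅ lo={b}
  n1 li={b} lo={b}
  n2 li={b} lo={b,k}
  n3 li=∅ lo=∅
  n4 li=∅ lo=∅
  n5 li={b} lo={b}
  n6 li=∅ lo={b}
  n7 li={b} lo={b}
  n8 li={b} lo={k}
  n9 li={k} lo=∅

live-out(n5) = ["b"]

Answer: ["b"]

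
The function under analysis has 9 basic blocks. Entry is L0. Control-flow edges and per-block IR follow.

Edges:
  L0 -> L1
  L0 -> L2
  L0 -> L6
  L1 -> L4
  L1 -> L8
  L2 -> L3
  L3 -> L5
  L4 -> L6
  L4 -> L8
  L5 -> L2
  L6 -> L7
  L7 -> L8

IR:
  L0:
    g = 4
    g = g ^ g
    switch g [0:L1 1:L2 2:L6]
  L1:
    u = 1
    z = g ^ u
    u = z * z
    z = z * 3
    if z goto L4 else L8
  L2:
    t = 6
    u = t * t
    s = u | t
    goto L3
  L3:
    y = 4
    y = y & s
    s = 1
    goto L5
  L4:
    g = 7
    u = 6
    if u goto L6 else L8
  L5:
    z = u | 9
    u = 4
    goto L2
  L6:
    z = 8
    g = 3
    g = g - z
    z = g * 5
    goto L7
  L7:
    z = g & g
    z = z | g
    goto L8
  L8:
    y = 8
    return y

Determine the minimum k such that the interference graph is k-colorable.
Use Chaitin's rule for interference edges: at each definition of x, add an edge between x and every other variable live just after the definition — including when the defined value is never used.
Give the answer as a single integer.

Block summaries:
  L0: def={g} ue=∅
  L1: def={u,z} ue={g}
  L2: def={s,t,u} ue=∅
  L3: def={s,y} ue={s}
  L4: def={g,u} ue=∅
  L5: def={u,z} ue={u}
  L6: def={g,z} ue=∅
  L7: def={z} ue={g}
  L8: def={y} ue=∅

Liveness:
  L0: in=∅ out={g}
  L1: in={g} out=∅
  L2: in=∅ out={s,u}
  L3: in={s,u} out={u}
  L4: in=∅ out=∅
  L5: in={u} out=∅
  L6: in=∅ out={g}
  L7: in={g} out=∅
  L8: in=∅ out=∅

Interference:
  g↔{u,z}
  s↔{u,y}
  t↔{u}
  u↔{g,s,t,y,z}
  y↔{s,u}
  z↔{g,u}

Chromatic number:
  clique {g,u,z} ⇒ need ≥ 3
  assign g→c1 s→c1 t→c1 u→c0 y→c2 z→c2 — no edge inside a register ⇒ χ ≤ 3
  χ = 3

Answer: 3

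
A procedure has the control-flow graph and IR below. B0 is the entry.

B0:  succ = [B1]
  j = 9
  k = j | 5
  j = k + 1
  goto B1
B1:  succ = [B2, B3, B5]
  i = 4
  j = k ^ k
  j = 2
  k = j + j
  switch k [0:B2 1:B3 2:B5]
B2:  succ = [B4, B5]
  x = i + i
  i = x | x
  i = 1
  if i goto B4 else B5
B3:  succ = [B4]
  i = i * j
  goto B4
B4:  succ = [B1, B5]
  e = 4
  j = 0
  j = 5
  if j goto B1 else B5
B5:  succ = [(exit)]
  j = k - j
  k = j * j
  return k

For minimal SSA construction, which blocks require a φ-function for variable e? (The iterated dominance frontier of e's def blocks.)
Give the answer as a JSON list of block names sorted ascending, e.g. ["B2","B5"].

Answer: ["B1", "B5"]

Derivation:
idom tree: B1←B0 B2←B1 B3←B1 B4←B1 B5←B1
Dom∩ at merges:
  B1: preds {B0,B4}: {B0} ∩ {B0,B1,B4} = {B0}; idom=B0
  B4: preds {B2,B3}: {B0,B1,B2} ∩ {B0,B1,B3} = {B0,B1}; idom=B1
  B5: preds {B1,B2,B4}: {B0,B1} ∩ {B0,B1,B2} ∩ {B0,B1,B4} = {B0,B1}; idom=B1

Frontier:
  B1←B0: walk · to B0
  B1←B4: walk B4→B1 to B0
  B4←B2: walk B2 to B1
  B4←B3: walk B3 to B1
  B5←B1: walk · to B1
  B5←B2: walk B2 to B1
  B5←B4: walk B4 to B1
  B0 → ∅
  B1 → {B1}
  B2 → {B4,B5}
  B3 → {B4}
  B4 → {B1,B5}
  B5 → ∅

φ for e: defs {B4}
  DF⁺ = {B1,B5}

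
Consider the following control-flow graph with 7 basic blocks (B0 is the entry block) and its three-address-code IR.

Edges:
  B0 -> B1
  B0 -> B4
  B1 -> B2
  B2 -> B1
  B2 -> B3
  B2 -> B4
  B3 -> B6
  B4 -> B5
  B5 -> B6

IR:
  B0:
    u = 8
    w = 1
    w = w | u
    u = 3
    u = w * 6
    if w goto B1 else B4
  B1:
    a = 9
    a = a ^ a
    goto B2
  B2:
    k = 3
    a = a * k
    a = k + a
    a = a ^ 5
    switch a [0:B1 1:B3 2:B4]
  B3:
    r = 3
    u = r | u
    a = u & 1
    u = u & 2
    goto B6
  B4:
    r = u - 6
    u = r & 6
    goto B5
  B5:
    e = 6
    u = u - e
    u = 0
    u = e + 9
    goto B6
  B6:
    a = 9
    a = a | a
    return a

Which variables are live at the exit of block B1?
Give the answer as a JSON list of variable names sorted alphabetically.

Answer: ["a", "u"]

Working:
def/use:
  B0: {u,w} / ∅
  B1: {a} / ∅
  B2: {a,k} / {a}
  B3: {a,r,u} / {u}
  B4: {r,u} / {u}
  B5: {e,u} / {u}
  B6: {a} / ∅

Liveness:
  B0 li=∅ lo={u}
  B1 li={u} lo={a,u}
  B2 li={a,u} lo={u}
  B3 li={u} lo=∅
  B4 li={u} lo={u}
  B5 li={u} lo=∅
  B6 li=∅ lo=∅

live-out(B1) = ["a", "u"]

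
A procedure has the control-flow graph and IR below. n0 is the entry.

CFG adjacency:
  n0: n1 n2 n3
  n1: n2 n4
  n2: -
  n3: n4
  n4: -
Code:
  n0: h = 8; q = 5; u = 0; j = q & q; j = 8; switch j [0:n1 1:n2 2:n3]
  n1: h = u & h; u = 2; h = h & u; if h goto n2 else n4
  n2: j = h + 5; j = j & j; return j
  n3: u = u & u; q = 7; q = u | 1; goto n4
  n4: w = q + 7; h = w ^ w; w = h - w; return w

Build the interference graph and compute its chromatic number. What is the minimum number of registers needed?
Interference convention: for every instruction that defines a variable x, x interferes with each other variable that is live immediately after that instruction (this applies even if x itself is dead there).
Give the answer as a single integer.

Answer: 4

Analysis:
Per-block:
  n0: def={h,j,q,u} ue=∅
  n1: def={h,u} ue={h,u}
  n2: def={j} ue={h}
  n3: def={q,u} ue={u}
  n4: def={h,w} ue={q}

Backward fixpoint:
  n0: in=∅ out={h,q,u}
  n1: in={h,q,u} out={h,q}
  n2: in={h} out=∅
  n3: in={u} out={q}
  n4: in={q} out=∅

Interfere edges:
  h↔{j,q,u,w}
  j↔{h,q,u}
  q↔{h,j,u}
  u↔{h,j,q}
  w↔{h}

Chromatic number:
  lower bound: {h,j,q,u} mutually conflict ⇒ χ ≥ 4
  4-colouring: R0={h}  R1={j,w}  R2={q}  R3={u}
  χ = 4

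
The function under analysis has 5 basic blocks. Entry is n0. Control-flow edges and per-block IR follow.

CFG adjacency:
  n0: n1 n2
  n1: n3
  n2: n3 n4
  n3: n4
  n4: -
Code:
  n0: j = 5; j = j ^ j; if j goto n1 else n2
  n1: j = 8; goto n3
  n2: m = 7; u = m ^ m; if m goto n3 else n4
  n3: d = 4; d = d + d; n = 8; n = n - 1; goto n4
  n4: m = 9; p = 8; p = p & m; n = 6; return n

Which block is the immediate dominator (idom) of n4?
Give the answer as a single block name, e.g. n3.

Answer: n0

Derivation:
idom tree: n1←n0 n2←n0 n3←n0 n4←n0
Dom∩ at merges:
  n3: preds {n1,n2}: {n0,n1} ∩ {n0,n2} = {n0}; idom=n0
  n4: preds {n2,n3}: {n0,n2} ∩ {n0,n3} = {n0}; idom=n0

idom(n4) = n0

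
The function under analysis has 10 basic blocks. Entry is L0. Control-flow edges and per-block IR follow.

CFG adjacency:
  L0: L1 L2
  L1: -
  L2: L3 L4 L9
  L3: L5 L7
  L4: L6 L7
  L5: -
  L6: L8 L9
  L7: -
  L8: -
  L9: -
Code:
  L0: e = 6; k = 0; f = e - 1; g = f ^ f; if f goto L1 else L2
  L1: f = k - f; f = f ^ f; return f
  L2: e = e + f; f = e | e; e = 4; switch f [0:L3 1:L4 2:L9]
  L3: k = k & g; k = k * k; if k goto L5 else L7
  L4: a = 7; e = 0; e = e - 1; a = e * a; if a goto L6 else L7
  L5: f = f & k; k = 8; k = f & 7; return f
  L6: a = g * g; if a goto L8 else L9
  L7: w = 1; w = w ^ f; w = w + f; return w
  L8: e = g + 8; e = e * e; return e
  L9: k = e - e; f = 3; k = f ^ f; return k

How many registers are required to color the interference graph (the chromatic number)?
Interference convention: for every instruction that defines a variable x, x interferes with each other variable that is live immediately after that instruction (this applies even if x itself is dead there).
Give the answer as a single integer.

Answer: 4

Derivation:
Per-block:
  L0: def={e,f,g,k} ue=∅
  L1: def={f} ue={f,k}
  L2: def={e,f} ue={e,f}
  L3: def={k} ue={g,k}
  L4: def={a,e} ue=∅
  L5: def={f,k} ue={f,k}
  L6: def={a} ue={g}
  L7: def={w} ue={f}
  L8: def={e} ue={g}
  L9: def={f,k} ue={e}

Backward fixpoint:
  live L0: ∅→{e,f,g,k}
  live L1: {f,k}→∅
  live L2: {e,f,g,k}→{e,f,g,k}
  live L3: {f,g,k}→{f,k}
  live L4: {f,g}→{e,f,g}
  live L5: {f,k}→∅
  live L6: {e,g}→{e,g}
  live L7: {f}→∅
  live L8: {g}→∅
  live L9: {e}→∅

Interfere edges:
  a↔{e,f,g}
  e↔{a,f,g,k}
  f↔{a,e,g,k,w}
  g↔{a,e,f,k}
  k↔{e,f,g}
  w↔{f}

Chromatic number:
  lower bound: {a,e,f,g} mutually conflict ⇒ χ ≥ 4
  assign a→r3 e→r1 f→r0 g→r2 k→r3 w→r1 — no edge inside a register ⇒ χ ≤ 4
  χ = 4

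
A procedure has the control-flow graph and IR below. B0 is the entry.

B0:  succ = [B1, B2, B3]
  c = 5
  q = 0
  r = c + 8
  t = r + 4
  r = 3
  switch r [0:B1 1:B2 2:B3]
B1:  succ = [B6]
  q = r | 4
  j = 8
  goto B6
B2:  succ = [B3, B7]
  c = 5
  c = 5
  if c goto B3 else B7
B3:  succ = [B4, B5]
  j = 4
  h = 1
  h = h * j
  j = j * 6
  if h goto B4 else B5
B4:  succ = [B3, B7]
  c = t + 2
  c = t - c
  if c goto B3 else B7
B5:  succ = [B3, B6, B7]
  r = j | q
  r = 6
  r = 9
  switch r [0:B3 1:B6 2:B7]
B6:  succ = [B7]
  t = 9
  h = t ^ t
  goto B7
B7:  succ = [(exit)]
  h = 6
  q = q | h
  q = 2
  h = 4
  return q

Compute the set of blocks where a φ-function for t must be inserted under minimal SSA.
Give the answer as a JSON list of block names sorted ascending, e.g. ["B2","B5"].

Answer: ["B7"]

Analysis:
idom tree: B1←B0 B2←B0 B3←B0 B4←B3 B5←B3 B6←B0 B7←B0
Dom∩ at merges:
  B3: preds {B0,B2,B4,B5}: {B0} ∩ {B0,B2} ∩ {B0,B3,B4} ∩ {B0,B3,B5} = {B0}; idom=B0
  B6: preds {B1,B5}: {B0,B1} ∩ {B0,B3,B5} = {B0}; idom=B0
  B7: preds {B2,B4,B5,B6}: {B0,B2} ∩ {B0,B3,B4} ∩ {B0,B3,B5} ∩ {B0,B6} = {B0}; idom=B0

DF derivation:
  join B3 pred B0: · stop@B0
  join B3 pred B2: B2 stop@B0
  join B3 pred B4: B4→B3 stop@B0
  join B3 pred B5: B5→B3 stop@B0
  join B6 pred B1: B1 stop@B0
  join B6 pred B5: B5→B3 stop@B0
  join B7 pred B2: B2 stop@B0
  join B7 pred B4: B4→B3 stop@B0
  join B7 pred B5: B5→B3 stop@B0
  join B7 pred B6: B6 stop@B0
  B0: DF=∅
  B1: DF={B6}
  B2: DF={B3,B7}
  B3: DF={B3,B6,B7}
  B4: DF={B3,B7}
  B5: DF={B3,B6,B7}
  B6: DF={B7}
  B7: DF=∅

φ for t: defs {B0,B6}
  DF⁺ = {B7}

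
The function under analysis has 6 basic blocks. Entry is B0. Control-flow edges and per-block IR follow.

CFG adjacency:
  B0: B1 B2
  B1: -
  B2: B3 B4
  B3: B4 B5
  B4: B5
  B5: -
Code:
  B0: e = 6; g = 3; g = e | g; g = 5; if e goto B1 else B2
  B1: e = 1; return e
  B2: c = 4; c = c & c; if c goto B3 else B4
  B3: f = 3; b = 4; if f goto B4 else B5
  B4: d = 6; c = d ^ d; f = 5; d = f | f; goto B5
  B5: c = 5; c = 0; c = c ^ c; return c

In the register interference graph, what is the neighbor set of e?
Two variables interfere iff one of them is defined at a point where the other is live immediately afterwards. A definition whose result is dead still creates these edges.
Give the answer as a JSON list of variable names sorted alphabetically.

Answer: ["g"]

Derivation:
def/use:
  B0: {e,g} / ∅
  B1: {e} / ∅
  B2: {c} / ∅
  B3: {b,f} / ∅
  B4: {c,d,f} / ∅
  B5: {c} / ∅

Backward fixpoint:
  live B0: ∅→∅
  live B1: ∅→∅
  live B2: ∅→∅
  live B3: ∅→∅
  live B4: ∅→∅
  live B5: ∅→∅

Conflict graph:
  b — {f}
  c — ∅
  d — ∅
  e — {g}
  f — {b}
  g — {e}

N(e) = ["g"]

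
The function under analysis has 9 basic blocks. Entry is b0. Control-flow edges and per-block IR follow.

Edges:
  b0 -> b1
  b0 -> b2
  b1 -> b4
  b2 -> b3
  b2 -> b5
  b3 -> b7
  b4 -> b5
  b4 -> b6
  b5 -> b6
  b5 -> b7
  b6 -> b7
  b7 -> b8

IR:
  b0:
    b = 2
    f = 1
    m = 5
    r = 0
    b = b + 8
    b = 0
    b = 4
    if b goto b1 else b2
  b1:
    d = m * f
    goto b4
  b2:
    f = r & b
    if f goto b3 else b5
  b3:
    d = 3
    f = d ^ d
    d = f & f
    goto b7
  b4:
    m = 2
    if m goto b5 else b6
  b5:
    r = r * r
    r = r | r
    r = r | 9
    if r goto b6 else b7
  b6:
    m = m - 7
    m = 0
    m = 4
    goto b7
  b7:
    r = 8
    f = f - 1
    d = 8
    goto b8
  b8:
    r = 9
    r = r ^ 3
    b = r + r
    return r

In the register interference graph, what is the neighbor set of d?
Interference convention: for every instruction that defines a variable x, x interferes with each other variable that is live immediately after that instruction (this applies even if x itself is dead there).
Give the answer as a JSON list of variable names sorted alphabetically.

Answer: ["f", "r"]

Analysis:
def/use:
  b0 def {b,f,m,r} use ∅
  b1 def {d} use {f,m}
  b2 def {f} use {b,r}
  b3 def {d,f} use ∅
  b4 def {m} use ∅
  b5 def {r} use {r}
  b6 def {m} use {m}
  b7 def {d,f,r} use {f}
  b8 def {b,r} use ∅

Backward fixpoint:
  b0: in=∅ out={b,f,m,r}
  b1: in={f,m,r} out={f,r}
  b2: in={b,m,r} out={f,m,r}
  b3: in=∅ out={f}
  b4: in={f,r} out={f,m,r}
  b5: in={f,m,r} out={f,m}
  b6: in={f,m} out={f}
  b7: in={f} out=∅
  b8: in=∅ out=∅

Interfere edges:
  b↔{f,m,r}
  d↔{f,r}
  f↔{b,d,m,r}
  m↔{b,f,r}
  r↔{b,d,f,m}

N(d) = ["f", "r"]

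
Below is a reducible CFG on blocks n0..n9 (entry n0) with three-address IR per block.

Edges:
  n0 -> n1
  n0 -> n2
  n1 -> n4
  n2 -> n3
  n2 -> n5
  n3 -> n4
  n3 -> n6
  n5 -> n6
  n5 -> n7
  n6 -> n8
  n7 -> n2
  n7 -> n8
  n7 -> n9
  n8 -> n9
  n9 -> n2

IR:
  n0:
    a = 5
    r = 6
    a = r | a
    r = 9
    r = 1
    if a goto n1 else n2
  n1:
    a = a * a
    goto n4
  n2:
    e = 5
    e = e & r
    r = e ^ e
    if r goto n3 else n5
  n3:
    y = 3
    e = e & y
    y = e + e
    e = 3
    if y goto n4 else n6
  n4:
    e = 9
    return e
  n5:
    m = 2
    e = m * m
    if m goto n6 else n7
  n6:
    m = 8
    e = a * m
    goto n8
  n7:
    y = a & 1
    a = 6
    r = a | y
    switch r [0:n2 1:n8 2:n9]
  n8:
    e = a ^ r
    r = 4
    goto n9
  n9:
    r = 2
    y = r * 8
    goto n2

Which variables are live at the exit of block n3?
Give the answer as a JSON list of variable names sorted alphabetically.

Answer: ["a", "r"]

Derivation:
Block summaries:
  n0: {a,r} / ∅
  n1: {a} / {a}
  n2: {e,r} / {r}
  n3: {e,y} / {e}
  n4: {e} / ∅
  n5: {e,m} / ∅
  n6: {e,m} / {a}
  n7: {a,r,y} / {a}
  n8: {e,r} / {a,r}
  n9: {r,y} / ∅

Liveness:
  n0: in=∅ out={a,r}
  n1: in={a} out=∅
  n2: in={a,r} out={a,e,r}
  n3: in={a,e,r} out={a,r}
  n4: in=∅ out=∅
  n5: in={a,r} out={a,r}
  n6: in={a,r} out={a,r}
  n7: in={a} out={a,r}
  n8: in={a,r} out={a}
  n9: in={a} out={a,r}

live-out(n3) = ["a", "r"]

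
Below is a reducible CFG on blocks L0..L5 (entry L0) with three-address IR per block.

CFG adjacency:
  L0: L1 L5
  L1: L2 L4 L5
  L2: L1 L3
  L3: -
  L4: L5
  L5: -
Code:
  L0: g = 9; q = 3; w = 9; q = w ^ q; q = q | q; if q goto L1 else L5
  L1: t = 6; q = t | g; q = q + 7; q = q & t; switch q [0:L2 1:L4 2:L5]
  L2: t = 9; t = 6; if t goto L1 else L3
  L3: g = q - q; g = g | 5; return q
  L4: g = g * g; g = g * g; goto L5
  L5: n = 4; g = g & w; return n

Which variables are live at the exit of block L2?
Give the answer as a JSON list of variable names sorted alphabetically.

def/use:
  L0 def {g,q,w} use ∅
  L1 def {q,t} use {g}
  L2 def {t} use ∅
  L3 def {g} use {q}
  L4 def {g} use {g}
  L5 def {g,n} use {g,w}

Liveness:
  L0 li=∅ lo={g,w}
  L1 li={g,w} lo={g,q,w}
  L2 li={g,q,w} lo={g,q,w}
  L3 li={q} lo=∅
  L4 li={g,w} lo={g,w}
  L5 li={g,w} lo=∅

live-out(L2) = ["g", "q", "w"]

Answer: ["g", "q", "w"]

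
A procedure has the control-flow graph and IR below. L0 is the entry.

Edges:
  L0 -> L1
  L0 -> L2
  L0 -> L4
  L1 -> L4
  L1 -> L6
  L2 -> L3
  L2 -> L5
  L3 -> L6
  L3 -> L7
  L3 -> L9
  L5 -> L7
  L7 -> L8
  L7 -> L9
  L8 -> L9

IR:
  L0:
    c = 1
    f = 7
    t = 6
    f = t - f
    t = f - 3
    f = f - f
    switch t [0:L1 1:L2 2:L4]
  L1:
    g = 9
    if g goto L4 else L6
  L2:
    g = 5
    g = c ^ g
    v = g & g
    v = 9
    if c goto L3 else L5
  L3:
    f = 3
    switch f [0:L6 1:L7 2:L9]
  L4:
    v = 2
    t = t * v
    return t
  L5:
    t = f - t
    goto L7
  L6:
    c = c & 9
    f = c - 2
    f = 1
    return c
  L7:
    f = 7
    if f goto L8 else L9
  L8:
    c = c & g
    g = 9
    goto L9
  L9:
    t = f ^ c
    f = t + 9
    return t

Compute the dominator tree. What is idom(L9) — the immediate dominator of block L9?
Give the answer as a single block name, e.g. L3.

Answer: L2

Working:
idom tree: L1←L0 L2←L0 L3←L2 L4←L0 L5←L2 L6←L0 L7←L2 L8←L7 L9←L2
Dom∩ at merges:
  L4: preds {L0,L1}: {L0} ∩ {L0,L1} = {L0}; idom=L0
  L6: preds {L1,L3}: {L0,L1} ∩ {L0,L2,L3} = {L0}; idom=L0
  L7: preds {L3,L5}: {L0,L2,L3} ∩ {L0,L2,L5} = {L0,L2}; idom=L2
  L9: preds {L3,L7,L8}: {L0,L2,L3} ∩ {L0,L2,L7} ∩ {L0,L2,L7,L8} = {L0,L2}; idom=L2

idom(L9) = L2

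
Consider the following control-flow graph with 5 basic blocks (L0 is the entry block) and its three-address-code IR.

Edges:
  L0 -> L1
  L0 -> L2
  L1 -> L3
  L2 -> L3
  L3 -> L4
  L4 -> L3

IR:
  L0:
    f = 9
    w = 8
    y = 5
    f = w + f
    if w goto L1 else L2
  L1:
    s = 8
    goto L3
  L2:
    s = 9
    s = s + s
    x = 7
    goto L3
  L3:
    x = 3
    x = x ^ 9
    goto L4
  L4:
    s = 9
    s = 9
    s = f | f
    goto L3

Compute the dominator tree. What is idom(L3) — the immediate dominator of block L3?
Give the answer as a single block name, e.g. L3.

Answer: L0

Analysis:
idom tree: L1←L0 L2←L0 L3←L0 L4←L3
Dom at joins:
  L3: preds {L1,L2,L4}: {L0,L1} ∩ {L0,L2} ∩ {L0,L3,L4} = {L0}; idom=L0

idom(L3) = L0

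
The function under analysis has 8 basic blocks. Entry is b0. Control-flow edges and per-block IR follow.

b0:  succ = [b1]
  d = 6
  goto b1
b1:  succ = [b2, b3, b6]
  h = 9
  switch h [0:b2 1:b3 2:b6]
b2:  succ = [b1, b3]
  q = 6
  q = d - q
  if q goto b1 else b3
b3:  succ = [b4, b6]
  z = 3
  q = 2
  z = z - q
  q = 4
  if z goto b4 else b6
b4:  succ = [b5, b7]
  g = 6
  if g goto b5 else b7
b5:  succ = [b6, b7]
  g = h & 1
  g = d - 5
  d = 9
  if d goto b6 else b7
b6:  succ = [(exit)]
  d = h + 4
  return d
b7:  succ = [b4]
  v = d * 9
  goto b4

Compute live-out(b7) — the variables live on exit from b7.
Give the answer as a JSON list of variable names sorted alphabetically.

def/use:
  b0 def {d} use ∅
  b1 def {h} use ∅
  b2 def {q} use {d}
  b3 def {q,z} use ∅
  b4 def {g} use ∅
  b5 def {d,g} use {d,h}
  b6 def {d} use {h}
  b7 def {v} use {d}

Liveness:
  b0 li=∅ lo={d}
  b1 li={d} lo={d,h}
  b2 li={d,h} lo={d,h}
  b3 li={d,h} lo={d,h}
  b4 li={d,h} lo={d,h}
  b5 li={d,h} lo={d,h}
  b6 li={h} lo=∅
  b7 li={d,h} lo={d,h}

live-out(b7) = ["d", "h"]

Answer: ["d", "h"]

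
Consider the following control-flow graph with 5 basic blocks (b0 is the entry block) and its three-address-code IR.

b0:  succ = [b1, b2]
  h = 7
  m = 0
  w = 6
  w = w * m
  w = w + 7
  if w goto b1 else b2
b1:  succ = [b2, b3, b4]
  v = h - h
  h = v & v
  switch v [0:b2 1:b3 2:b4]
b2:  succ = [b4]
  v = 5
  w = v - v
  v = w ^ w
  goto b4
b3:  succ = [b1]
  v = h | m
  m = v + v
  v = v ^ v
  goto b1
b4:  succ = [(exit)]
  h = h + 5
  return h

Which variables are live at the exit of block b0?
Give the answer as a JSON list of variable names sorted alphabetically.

Per-block:
  b0: {h,m,w} / ∅
  b1: {h,v} / {h}
  b2: {v,w} / ∅
  b3: {m,v} / {h,m}
  b4: {h} / {h}

Live sets:
  live b0: ∅→{h,m}
  live b1: {h,m}→{h,m}
  live b2: {h}→{h}
  live b3: {h,m}→{h,m}
  live b4: {h}→∅

live-out(b0) = ["h", "m"]

Answer: ["h", "m"]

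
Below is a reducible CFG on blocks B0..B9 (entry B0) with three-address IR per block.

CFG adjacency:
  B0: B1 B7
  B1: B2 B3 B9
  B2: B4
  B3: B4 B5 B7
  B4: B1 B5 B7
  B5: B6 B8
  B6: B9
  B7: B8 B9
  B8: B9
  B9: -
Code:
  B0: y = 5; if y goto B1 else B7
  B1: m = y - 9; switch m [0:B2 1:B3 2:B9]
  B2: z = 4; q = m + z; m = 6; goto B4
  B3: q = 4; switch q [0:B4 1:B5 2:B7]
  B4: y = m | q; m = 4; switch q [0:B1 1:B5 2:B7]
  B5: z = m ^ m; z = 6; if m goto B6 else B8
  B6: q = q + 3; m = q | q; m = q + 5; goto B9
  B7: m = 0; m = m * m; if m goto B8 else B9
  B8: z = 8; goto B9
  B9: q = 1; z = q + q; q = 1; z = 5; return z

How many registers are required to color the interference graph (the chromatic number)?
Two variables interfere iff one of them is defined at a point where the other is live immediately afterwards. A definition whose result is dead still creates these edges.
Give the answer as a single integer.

Answer: 3

Derivation:
def/use:
  B0 def {y} use ∅
  B1 def {m} use {y}
  B2 def {m,q,z} use {m}
  B3 def {q} use ∅
  B4 def {m,y} use {m,q}
  B5 def {z} use {m}
  B6 def {m,q} use {q}
  B7 def {m} use ∅
  B8 def {z} use ∅
  B9 def {q,z} use ∅

Backward fixpoint:
  live B0: ∅→{y}
  live B1: {y}→{m}
  live B2: {m}→{m,q}
  live B3: {m}→{m,q}
  live B4: {m,q}→{m,q,y}
  live B5: {m,q}→{q}
  live B6: {q}→∅
  live B7: ∅→∅
  live B8: ∅→∅
  live B9: ∅→∅

Interfere edges:
  m — {q,y,z}
  q — {m,y,z}
  y — {m,q}
  z — {m,q}

Colouring:
  clique {m,q,y} ⇒ need ≥ 3
  3-colouring: r0={m}  r1={q}  r2={y,z}
  χ = 3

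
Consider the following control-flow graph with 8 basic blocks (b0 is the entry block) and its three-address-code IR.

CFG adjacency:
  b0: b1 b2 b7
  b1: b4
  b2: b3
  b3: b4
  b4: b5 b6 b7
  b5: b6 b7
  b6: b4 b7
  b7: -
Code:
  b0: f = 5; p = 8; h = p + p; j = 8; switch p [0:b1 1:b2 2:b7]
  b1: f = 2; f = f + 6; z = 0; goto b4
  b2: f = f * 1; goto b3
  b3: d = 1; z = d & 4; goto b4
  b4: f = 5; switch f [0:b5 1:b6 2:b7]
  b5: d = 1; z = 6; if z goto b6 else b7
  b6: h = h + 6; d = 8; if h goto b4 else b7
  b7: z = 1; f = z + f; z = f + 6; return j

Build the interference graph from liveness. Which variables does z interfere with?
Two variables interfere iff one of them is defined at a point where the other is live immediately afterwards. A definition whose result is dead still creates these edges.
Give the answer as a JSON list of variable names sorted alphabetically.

def/use:
  b0: def={f,h,j,p} ue=∅
  b1: def={f,z} ue=∅
  b2: def={f} ue={f}
  b3: def={d,z} ue=∅
  b4: def={f} ue=∅
  b5: def={d,z} ue=∅
  b6: def={d,h} ue={h}
  b7: def={f,z} ue={f,j}

Liveness:
  b0 li=∅ lo={f,h,j}
  b1 li={h,j} lo={h,j}
  b2 li={f,h,j} lo={h,j}
  b3 li={h,j} lo={h,j}
  b4 li={h,j} lo={f,h,j}
  b5 li={f,h,j} lo={f,h,j}
  b6 li={f,h,j} lo={f,h,j}
  b7 li={f,j} lo=∅

Interference:
  d↔{f,h,j}
  f↔{d,h,j,p,z}
  h↔{d,f,j,p,z}
  j↔{d,f,h,p,z}
  p↔{f,h,j}
  z↔{f,h,j}

N(z) = ["f", "h", "j"]

Answer: ["f", "h", "j"]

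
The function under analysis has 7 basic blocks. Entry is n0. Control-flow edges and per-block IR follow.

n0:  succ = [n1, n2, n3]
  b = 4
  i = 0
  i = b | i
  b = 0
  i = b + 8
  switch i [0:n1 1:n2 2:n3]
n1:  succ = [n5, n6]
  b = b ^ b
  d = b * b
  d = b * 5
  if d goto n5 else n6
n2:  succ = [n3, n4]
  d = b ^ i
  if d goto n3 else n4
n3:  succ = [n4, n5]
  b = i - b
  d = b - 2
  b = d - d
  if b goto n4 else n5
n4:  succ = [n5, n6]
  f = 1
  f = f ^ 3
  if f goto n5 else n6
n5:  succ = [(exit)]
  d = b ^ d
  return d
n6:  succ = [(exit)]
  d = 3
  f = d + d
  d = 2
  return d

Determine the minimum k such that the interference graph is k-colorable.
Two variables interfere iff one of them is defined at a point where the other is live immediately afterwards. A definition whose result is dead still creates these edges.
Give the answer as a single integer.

Answer: 3

Working:
def/use:
  n0: def={b,i} ue=∅
  n1: def={b,d} ue={b}
  n2: def={d} ue={b,i}
  n3: def={b,d} ue={b,i}
  n4: def={f} ue=∅
  n5: def={d} ue={b,d}
  n6: def={d,f} ue=∅

Backward fixpoint:
  live n0: ∅→{b,i}
  live n1: {b}→{b,d}
  live n2: {b,i}→{b,d,i}
  live n3: {b,i}→{b,d}
  live n4: {b,d}→{b,d}
  live n5: {b,d}→∅
  live n6: ∅→∅

Conflict graph:
  b — {d,f,i}
  d — {b,f,i}
  f — {b,d}
  i — {b,d}

Registers:
  clique {b,d,f} ⇒ need ≥ 3
  assign b→R0 d→R1 f→R2 i→R2 — no edge inside a register ⇒ χ ≤ 3
  χ = 3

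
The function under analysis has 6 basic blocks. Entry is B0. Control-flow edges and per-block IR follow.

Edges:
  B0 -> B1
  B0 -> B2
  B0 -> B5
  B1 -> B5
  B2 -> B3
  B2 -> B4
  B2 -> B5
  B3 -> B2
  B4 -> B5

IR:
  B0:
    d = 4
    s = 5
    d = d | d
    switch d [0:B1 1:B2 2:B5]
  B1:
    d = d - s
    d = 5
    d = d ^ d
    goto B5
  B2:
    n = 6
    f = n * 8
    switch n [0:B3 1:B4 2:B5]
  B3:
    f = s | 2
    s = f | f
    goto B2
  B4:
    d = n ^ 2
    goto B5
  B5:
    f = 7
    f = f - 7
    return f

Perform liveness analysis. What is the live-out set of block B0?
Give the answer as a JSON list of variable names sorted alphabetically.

Per-block:
  B0 def {d,s} use ∅
  B1 def {d} use {d,s}
  B2 def {f,n} use ∅
  B3 def {f,s} use {s}
  B4 def {d} use {n}
  B5 def {f} use ∅

Liveness:
  B0: in=∅ out={d,s}
  B1: in={d,s} out=∅
  B2: in={s} out={n,s}
  B3: in={s} out={s}
  B4: in={n} out=∅
  B5: in=∅ out=∅

live-out(B0) = ["d", "s"]

Answer: ["d", "s"]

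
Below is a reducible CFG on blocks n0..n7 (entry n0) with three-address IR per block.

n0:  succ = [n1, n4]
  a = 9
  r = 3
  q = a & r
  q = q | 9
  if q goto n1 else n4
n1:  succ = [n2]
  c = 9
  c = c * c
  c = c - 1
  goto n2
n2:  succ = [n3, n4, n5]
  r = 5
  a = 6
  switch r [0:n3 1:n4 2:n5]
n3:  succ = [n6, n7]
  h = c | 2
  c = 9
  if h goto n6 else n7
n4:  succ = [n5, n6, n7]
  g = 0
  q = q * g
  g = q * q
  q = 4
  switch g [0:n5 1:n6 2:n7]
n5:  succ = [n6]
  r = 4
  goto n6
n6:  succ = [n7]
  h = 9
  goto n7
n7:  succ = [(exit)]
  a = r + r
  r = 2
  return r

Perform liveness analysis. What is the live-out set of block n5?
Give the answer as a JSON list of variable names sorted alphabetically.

Per-block:
  n0: def={a,q,r} ue=∅
  n1: def={c} ue=∅
  n2: def={a,r} ue=∅
  n3: def={c,h} ue={c}
  n4: def={g,q} ue={q}
  n5: def={r} ue=∅
  n6: def={h} ue=∅
  n7: def={a,r} ue={r}

Backward fixpoint:
  n0: in=∅ out={q,r}
  n1: in={q} out={c,q}
  n2: in={c,q} out={c,q,r}
  n3: in={c,r} out={r}
  n4: in={q,r} out={r}
  n5: in=∅ out={r}
  n6: in={r} out={r}
  n7: in={r} out=∅

live-out(n5) = ["r"]

Answer: ["r"]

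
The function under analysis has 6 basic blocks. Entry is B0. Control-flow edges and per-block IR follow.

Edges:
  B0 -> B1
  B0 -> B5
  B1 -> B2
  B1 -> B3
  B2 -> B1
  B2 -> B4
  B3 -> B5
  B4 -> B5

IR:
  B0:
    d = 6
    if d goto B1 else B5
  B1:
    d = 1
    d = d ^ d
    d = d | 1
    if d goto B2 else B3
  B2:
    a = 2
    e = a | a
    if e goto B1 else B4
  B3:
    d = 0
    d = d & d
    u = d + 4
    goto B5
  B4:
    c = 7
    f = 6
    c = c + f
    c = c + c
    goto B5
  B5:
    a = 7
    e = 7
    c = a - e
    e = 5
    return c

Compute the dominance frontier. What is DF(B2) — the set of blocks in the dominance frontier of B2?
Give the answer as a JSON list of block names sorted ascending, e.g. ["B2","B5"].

idom tree: B1←B0 B2←B1 B3←B1 B4←B2 B5←B0
Dom at joins:
  B1: preds {B0,B2}: {B0} ∩ {B0,B1,B2} = {B0}; idom=B0
  B5: preds {B0,B3,B4}: {B0} ∩ {B0,B1,B3} ∩ {B0,B1,B2,B4} = {B0}; idom=B0

DF derivation:
  B1←B0: walk · to B0
  B1←B2: walk B2→B1 to B0
  B5←B0: walk · to B0
  B5←B3: walk B3→B1 to B0
  B5←B4: walk B4→B2→B1 to B0
  DF(B0)=∅
  DF(B1)={B1,B5}
  DF(B2)={B1,B5}
  DF(B3)={B5}
  DF(B4)={B5}
  DF(B5)=∅

DF(B2) = ["B1", "B5"]

Answer: ["B1", "B5"]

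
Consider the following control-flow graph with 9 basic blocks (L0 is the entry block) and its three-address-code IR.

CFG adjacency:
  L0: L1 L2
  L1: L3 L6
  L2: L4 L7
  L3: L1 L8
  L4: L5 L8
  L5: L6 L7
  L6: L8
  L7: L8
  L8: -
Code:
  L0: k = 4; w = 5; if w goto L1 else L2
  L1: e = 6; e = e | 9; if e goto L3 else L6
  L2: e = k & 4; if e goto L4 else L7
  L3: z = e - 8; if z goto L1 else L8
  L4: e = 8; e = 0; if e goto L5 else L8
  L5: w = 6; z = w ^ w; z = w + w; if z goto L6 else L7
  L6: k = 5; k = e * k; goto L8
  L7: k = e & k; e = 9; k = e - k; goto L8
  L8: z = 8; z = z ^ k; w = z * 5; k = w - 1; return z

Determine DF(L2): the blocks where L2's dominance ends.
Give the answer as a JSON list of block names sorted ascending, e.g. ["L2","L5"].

Answer: ["L6", "L8"]

Working:
idom tree: L1←L0 L2←L0 L3←L1 L4←L2 L5←L4 L6←L0 L7←L2 L8←L0
Dom at joins:
  L1: preds {L0,L3}: {L0} ∩ {L0,L1,L3} = {L0}; idom=L0
  L6: preds {L1,L5}: {L0,L1} ∩ {L0,L2,L4,L5} = {L0}; idom=L0
  L7: preds {L2,L5}: {L0,L2} ∩ {L0,L2,L4,L5} = {L0,L2}; idom=L2
  L8: preds {L3,L4,L6,L7}: {L0,L1,L3} ∩ {L0,L2,L4} ∩ {L0,L6} ∩ {L0,L2,L7} = {L0}; idom=L0

DF walk-up:
  L1←L0: walk · to L0
  L1←L3: walk L3→L1 to L0
  L6←L1: walk L1 to L0
  L6←L5: walk L5→L4→L2 to L0
  L7←L2: walk · to L2
  L7←L5: walk L5→L4 to L2
  L8←L3: walk L3→L1 to L0
  L8←L4: walk L4→L2 to L0
  L8←L6: walk L6 to L0
  L8←L7: walk L7→L2 to L0
  L0 → ∅
  L1 → {L1,L6,L8}
  L2 → {L6,L8}
  L3 → {L1,L8}
  L4 → {L6,L7,L8}
  L5 → {L6,L7}
  L6 → {L8}
  L7 → {L8}
  L8 → ∅

DF(L2) = ["L6", "L8"]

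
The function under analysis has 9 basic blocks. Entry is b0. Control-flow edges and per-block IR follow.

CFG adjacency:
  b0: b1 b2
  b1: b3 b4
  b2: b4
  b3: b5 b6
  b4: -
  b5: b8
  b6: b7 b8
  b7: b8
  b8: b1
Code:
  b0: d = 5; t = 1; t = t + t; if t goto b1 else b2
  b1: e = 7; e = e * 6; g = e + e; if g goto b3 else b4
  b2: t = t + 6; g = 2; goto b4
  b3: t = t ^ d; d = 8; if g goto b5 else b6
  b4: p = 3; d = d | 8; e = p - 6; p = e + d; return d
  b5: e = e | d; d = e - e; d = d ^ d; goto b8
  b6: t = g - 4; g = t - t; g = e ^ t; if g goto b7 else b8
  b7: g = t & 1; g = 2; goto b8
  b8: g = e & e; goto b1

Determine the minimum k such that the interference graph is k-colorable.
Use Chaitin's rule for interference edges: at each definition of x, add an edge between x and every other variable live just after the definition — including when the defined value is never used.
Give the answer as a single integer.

Answer: 4

Analysis:
Per-block:
  b0: {d,t} / ∅
  b1: {e,g} / ∅
  b2: {g,t} / {t}
  b3: {d,t} / {d,g,t}
  b4: {d,e,p} / {d}
  b5: {d,e} / {d,e}
  b6: {g,t} / {e,g}
  b7: {g} / {t}
  b8: {g} / {e}

Backward fixpoint:
  b0: in=∅ out={d,t}
  b1: in={d,t} out={d,e,g,t}
  b2: in={d,t} out={d}
  b3: in={d,e,g,t} out={d,e,g,t}
  b4: in={d} out=∅
  b5: in={d,e,t} out={d,e,t}
  b6: in={d,e,g} out={d,e,t}
  b7: in={d,e,t} out={d,e,t}
  b8: in={d,e,t} out={d,t}

Conflict graph:
  d↔{e,g,p,t}
  e↔{d,g,t}
  g↔{d,e,t}
  p↔{d}
  t↔{d,e,g}

Colouring:
  clique {d,e,g,t} ⇒ need ≥ 4
  assign d→r0 e→r1 g→r2 p→r1 t→r3 — no edge inside a register ⇒ χ ≤ 4
  χ = 4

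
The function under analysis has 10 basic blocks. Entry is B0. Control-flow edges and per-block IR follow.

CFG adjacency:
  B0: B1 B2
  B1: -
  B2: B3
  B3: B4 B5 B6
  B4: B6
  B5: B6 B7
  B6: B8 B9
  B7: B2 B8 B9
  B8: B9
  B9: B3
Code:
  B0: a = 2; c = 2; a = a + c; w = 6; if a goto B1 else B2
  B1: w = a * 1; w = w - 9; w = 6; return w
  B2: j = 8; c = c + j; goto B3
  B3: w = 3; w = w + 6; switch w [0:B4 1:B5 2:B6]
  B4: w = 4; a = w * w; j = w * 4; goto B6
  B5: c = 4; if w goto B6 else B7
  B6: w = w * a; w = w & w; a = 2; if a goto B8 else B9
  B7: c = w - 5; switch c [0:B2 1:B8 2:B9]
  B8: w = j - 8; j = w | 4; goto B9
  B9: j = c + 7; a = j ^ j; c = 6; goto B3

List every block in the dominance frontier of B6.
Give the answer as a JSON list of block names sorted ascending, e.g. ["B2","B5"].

Answer: ["B8", "B9"]

Analysis:
idom tree: B1←B0 B2←B0 B3←B2 B4←B3 B5←B3 B6←B3 B7←B5 B8←B3 B9←B3
Dom∩ at merges:
  B2: preds {B0,B7}: {B0} ∩ {B0,B2,B3,B5,B7} = {B0}; idom=B0
  B3: preds {B2,B9}: {B0,B2} ∩ {B0,B2,B3,B9} = {B0,B2}; idom=B2
  B6: preds {B3,B4,B5}: {B0,B2,B3} ∩ {B0,B2,B3,B4} ∩ {B0,B2,B3,B5} = {B0,B2,B3}; idom=B3
  B8: preds {B6,B7}: {B0,B2,B3,B6} ∩ {B0,B2,B3,B5,B7} = {B0,B2,B3}; idom=B3
  B9: preds {B6,B7,B8}: {B0,B2,B3,B6} ∩ {B0,B2,B3,B5,B7} ∩ {B0,B2,B3,B8} = {B0,B2,B3}; idom=B3

DF derivation:
  join B2 pred B0: · stop@B0
  join B2 pred B7: B7→B5→B3→B2 stop@B0
  join B3 pred B2: · stop@B2
  join B3 pred B9: B9→B3 stop@B2
  join B6 pred B3: · stop@B3
  join B6 pred B4: B4 stop@B3
  join B6 pred B5: B5 stop@B3
  join B8 pred B6: B6 stop@B3
  join B8 pred B7: B7→B5 stop@B3
  join B9 pred B6: B6 stop@B3
  join B9 pred B7: B7→B5 stop@B3
  join B9 pred B8: B8 stop@B3
  DF(B0)=∅
  DF(B1)=∅
  DF(B2)={B2}
  DF(B3)={B2,B3}
  DF(B4)={B6}
  DF(B5)={B2,B6,B8,B9}
  DF(B6)={B8,B9}
  DF(B7)={B2,B8,B9}
  DF(B8)={B9}
  DF(B9)={B3}

DF(B6) = ["B8", "B9"]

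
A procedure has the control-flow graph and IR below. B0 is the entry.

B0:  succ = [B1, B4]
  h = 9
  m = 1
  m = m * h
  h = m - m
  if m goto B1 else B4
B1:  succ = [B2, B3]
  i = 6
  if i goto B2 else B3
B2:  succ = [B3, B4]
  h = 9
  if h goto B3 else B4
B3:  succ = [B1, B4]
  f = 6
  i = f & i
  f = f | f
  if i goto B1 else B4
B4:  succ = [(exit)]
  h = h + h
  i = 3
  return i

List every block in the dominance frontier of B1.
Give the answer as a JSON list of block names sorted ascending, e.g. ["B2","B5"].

Answer: ["B1", "B4"]

Working:
idom tree: B1←B0 B2←B1 B3←B1 B4←B0
Dom at joins:
  B1: preds {B0,B3}: {B0} ∩ {B0,B1,B3} = {B0}; idom=B0
  B3: preds {B1,B2}: {B0,B1} ∩ {B0,B1,B2} = {B0,B1}; idom=B1
  B4: preds {B0,B2,B3}: {B0} ∩ {B0,B1,B2} ∩ {B0,B1,B3} = {B0}; idom=B0

DF walk-up:
  B1←B0: walk · to B0
  B1←B3: walk B3→B1 to B0
  B3←B1: walk · to B1
  B3←B2: walk B2 to B1
  B4←B0: walk · to B0
  B4←B2: walk B2→B1 to B0
  B4←B3: walk B3→B1 to B0
  B0: DF=∅
  B1: DF={B1,B4}
  B2: DF={B3,B4}
  B3: DF={B1,B4}
  B4: DF=∅

DF(B1) = ["B1", "B4"]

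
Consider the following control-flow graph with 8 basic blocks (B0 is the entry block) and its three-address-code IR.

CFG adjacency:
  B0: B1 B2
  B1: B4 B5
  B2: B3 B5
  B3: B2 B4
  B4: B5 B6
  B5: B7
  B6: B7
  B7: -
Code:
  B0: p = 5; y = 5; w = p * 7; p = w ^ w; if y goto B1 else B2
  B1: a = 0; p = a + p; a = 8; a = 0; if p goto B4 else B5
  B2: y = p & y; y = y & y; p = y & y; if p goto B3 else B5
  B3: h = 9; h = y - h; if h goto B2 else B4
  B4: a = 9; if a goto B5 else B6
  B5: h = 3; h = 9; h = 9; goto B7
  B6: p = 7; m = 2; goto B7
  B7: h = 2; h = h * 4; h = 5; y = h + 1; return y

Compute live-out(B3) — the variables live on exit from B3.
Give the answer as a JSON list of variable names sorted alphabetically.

def/use:
  B0: def={p,w,y} ue=∅
  B1: def={a,p} ue={p}
  B2: def={p,y} ue={p,y}
  B3: def={h} ue={y}
  B4: def={a} ue=∅
  B5: def={h} ue=∅
  B6: def={m,p} ue=∅
  B7: def={h,y} ue=∅

Backward fixpoint:
  live B0: ∅→{p,y}
  live B1: {p}→∅
  live B2: {p,y}→{p,y}
  live B3: {p,y}→{p,y}
  live B4: ∅→∅
  live B5: ∅→∅
  live B6: ∅→∅
  live B7: ∅→∅

live-out(B3) = ["p", "y"]

Answer: ["p", "y"]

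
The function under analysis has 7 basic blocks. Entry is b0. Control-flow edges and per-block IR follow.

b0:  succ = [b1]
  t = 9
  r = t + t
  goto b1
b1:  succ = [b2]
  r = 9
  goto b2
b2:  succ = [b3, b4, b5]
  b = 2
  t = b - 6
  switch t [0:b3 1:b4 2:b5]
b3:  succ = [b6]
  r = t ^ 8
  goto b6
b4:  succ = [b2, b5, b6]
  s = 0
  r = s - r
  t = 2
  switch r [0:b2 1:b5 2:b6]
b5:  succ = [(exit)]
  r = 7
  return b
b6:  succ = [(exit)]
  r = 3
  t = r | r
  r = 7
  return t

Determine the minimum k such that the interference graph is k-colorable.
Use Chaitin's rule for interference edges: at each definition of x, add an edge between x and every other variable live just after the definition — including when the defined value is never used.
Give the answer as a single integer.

Answer: 3

Analysis:
Block summaries:
  b0: def={r,t} ue=∅
  b1: def={r} ue=∅
  b2: def={b,t} ue=∅
  b3: def={r} ue={t}
  b4: def={r,s,t} ue={r}
  b5: def={r} ue={b}
  b6: def={r,t} ue=∅

Live sets:
  live b0: ∅→∅
  live b1: ∅→{r}
  live b2: {r}→{b,r,t}
  live b3: {t}→∅
  live b4: {b,r}→{b,r}
  live b5: {b}→∅
  live b6: ∅→∅

Conflict graph:
  b — {r,s,t}
  r — {b,s,t}
  s — {b,r}
  t — {b,r}

Chromatic number:
  {b,r,s} pairwise interfere (3-clique) ⇒ χ ≥ 3
  3-colouring: r0={b}  r1={r}  r2={s,t}
  χ = 3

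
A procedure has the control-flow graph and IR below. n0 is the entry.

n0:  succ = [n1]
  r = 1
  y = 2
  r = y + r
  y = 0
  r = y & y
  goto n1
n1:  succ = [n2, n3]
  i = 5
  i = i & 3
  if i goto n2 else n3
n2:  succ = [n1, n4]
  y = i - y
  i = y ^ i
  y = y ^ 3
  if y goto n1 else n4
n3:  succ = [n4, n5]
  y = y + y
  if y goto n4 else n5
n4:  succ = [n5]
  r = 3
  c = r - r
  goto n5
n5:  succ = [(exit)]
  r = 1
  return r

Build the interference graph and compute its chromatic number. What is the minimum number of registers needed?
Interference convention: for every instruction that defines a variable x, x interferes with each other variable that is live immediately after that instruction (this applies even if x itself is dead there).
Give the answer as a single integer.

Answer: 2

Derivation:
def/use:
  n0: {r,y} / ∅
  n1: {i} / ∅
  n2: {i,y} / {i,y}
  n3: {y} / {y}
  n4: {c,r} / ∅
  n5: {r} / ∅

Backward fixpoint:
  live n0: ∅→{y}
  live n1: {y}→{i,y}
  live n2: {i,y}→{y}
  live n3: {y}→∅
  live n4: ∅→∅
  live n5: ∅→∅

Interfere edges:
  c: ∅
  i: {y}
  r: {y}
  y: {i,r}

Colouring:
  clique {i,y} ⇒ need ≥ 2
  2-colouring: R0={c,y}  R1={i,r}
  χ = 2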